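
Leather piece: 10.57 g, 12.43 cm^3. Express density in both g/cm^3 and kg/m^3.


0.850 g/cm^3
850 kg/m^3

Density = 10.57 / 12.43 = 0.850 g/cm^3
Convert: 0.850 x 1000 = 850 kg/m^3


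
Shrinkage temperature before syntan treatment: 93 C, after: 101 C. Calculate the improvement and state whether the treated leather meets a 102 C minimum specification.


Improvement = 101 - 93 = 8 C
Spec check: 101 C >= 102 C? No


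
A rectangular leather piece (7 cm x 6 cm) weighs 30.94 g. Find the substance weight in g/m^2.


7366.7 g/m^2

Area = 7 x 6 = 42 cm^2
SW = 30.94 / 42 x 10000 = 7366.7 g/m^2


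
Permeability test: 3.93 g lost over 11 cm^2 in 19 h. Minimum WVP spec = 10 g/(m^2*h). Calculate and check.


WVP = 3.93 / (11 x 19) x 10000 = 188.04 g/(m^2*h)
Minimum: 10 g/(m^2*h)
Meets spec: Yes


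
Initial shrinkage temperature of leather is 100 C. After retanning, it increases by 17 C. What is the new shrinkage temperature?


117 C

New Ts = 100 + 17 = 117 C


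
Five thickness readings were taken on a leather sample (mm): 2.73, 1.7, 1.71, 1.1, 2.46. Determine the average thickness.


1.94 mm

Sum = 2.73 + 1.7 + 1.71 + 1.1 + 2.46 = 9.70
Average = 9.70 / 5 = 1.94 mm


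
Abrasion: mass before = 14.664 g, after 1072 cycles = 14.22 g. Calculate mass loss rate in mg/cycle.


0.414 mg/cycle

Mass loss = 14.664 - 14.22 = 0.444 g
Rate = 0.444 / 1072 x 1000 = 0.414 mg/cycle


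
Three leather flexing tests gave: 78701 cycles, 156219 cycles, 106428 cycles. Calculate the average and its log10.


Average = 113783 cycles
log10 = 5.06


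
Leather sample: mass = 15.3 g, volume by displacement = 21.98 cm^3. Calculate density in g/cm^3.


Density = mass / volume
Density = 15.3 / 21.98 = 0.696 g/cm^3


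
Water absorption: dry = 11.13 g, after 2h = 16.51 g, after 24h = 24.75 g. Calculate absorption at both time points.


2h absorption = 48.3%
24h absorption = 122.4%

WA (2h) = (16.51 - 11.13) / 11.13 x 100 = 48.3%
WA (24h) = (24.75 - 11.13) / 11.13 x 100 = 122.4%


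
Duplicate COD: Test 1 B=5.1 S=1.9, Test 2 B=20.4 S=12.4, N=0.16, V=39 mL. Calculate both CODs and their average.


COD1 = 105.0 mg/L
COD2 = 262.6 mg/L
Average = 183.8 mg/L

COD1 = (5.1 - 1.9) x 0.16 x 8000 / 39 = 105.0 mg/L
COD2 = (20.4 - 12.4) x 0.16 x 8000 / 39 = 262.6 mg/L
Average = (105.0 + 262.6) / 2 = 183.8 mg/L


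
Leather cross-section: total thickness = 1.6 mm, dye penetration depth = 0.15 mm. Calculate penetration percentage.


Penetration% = 0.15 / 1.6 x 100
Penetration = 9.4%


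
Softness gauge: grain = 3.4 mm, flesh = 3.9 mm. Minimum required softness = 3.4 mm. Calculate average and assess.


Average = (3.4 + 3.9) / 2 = 3.65 mm
Minimum = 3.4 mm
Meets requirement: Yes


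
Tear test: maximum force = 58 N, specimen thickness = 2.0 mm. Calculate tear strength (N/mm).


Tear strength = force / thickness
Tear = 58 / 2.0 = 29.0 N/mm


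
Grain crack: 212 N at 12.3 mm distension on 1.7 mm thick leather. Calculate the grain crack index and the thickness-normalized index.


Crack index = 17.2 N/mm
Normalized index = 10.1 N/mm per mm


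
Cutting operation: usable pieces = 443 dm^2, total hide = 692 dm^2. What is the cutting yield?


64.0%

Yield = usable / total x 100
Yield = 443 / 692 x 100 = 64.0%


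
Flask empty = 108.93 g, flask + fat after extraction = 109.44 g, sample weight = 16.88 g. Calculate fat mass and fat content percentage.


Fat mass = 0.51 g
Fat content = 3.0%


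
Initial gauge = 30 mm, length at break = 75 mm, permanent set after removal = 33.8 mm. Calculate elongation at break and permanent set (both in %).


Elongation at break = 150.0%
Permanent set = 12.7%

Elongation at break = (75 - 30) / 30 x 100 = 150.0%
Permanent set = (33.8 - 30) / 30 x 100 = 12.7%


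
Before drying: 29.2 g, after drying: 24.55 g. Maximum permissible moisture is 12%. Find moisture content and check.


MC = (29.2 - 24.55) / 29.2 x 100 = 15.9%
Maximum: 12%
Acceptable: No


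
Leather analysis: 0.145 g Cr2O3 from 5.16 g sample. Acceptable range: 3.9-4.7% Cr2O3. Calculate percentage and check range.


Cr2O3% = 0.145 / 5.16 x 100 = 2.81%
Acceptable range: 3.9 to 4.7%
Within range: No


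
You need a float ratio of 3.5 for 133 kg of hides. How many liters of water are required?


465.5 L


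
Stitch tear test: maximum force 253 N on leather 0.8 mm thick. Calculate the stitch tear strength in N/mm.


316.3 N/mm

Stitch tear strength = force / thickness
STS = 253 / 0.8 = 316.3 N/mm


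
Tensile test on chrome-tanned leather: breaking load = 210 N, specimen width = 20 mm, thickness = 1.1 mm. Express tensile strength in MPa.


9.55 MPa

Cross-section = 20 x 1.1 = 22.0 mm^2
TS = 210 / 22.0 = 9.55 MPa
(1 N/mm^2 = 1 MPa)


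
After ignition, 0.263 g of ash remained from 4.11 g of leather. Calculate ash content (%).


Ash% = 0.263 / 4.11 x 100
Ash% = 6.40%


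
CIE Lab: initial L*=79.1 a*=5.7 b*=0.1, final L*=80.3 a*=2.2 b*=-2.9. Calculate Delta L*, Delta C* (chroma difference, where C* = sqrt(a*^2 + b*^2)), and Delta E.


Delta L* = 80.3 - 79.1 = 1.2
C1* = sqrt((5.7)^2 + (0.1)^2) = 5.701
C2* = sqrt((2.2)^2 + (-2.9)^2) = 3.640
Delta C* = 3.640 - 5.701 = -2.06
Delta E = sqrt((1.2)^2 + (-3.5)^2 + (-3.0)^2) = 4.76


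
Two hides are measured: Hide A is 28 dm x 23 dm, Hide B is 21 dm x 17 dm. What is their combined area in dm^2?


Hide A area = 28 x 23 = 644 dm^2
Hide B area = 21 x 17 = 357 dm^2
Total = 644 + 357 = 1001 dm^2


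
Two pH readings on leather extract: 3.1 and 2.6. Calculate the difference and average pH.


Difference = 0.5
Average pH = 2.85


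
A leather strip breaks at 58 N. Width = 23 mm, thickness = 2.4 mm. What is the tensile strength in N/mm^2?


Cross-sectional area = 23 x 2.4 = 55.2 mm^2
Tensile strength = 58 / 55.2 = 1.05 N/mm^2


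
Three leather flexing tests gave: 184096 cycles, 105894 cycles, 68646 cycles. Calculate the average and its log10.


Average = (184096 + 105894 + 68646) / 3 = 119545 cycles
log10(119545) = 5.08


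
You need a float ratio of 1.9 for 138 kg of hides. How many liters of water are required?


Water = hide weight x target ratio
Water = 138 x 1.9 = 262.2 L


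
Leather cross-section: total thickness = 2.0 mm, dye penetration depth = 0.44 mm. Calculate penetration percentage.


22.0%


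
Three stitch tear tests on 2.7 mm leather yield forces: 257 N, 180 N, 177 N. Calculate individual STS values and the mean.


STS1 = 95.2 N/mm
STS2 = 66.7 N/mm
STS3 = 65.6 N/mm
Mean = 75.8 N/mm

STS1 = 257 / 2.7 = 95.2 N/mm
STS2 = 180 / 2.7 = 66.7 N/mm
STS3 = 177 / 2.7 = 65.6 N/mm
Mean = (95.2 + 66.7 + 65.6) / 3 = 75.8 N/mm


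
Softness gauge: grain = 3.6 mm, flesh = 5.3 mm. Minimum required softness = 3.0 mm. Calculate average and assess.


Average softness = 4.45 mm
Meets requirement: Yes

Average = (3.6 + 5.3) / 2 = 4.45 mm
Minimum = 3.0 mm
Meets requirement: Yes


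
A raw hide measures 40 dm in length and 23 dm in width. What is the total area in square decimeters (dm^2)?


920 dm^2

Area = length x width
Area = 40 x 23 = 920 dm^2


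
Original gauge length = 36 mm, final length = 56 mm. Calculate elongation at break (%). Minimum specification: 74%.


Elongation = 55.6%
Meets spec: No

Extension = 56 - 36 = 20 mm
Elongation = 20 / 36 x 100 = 55.6%
Minimum required: 74%
Meets specification: No


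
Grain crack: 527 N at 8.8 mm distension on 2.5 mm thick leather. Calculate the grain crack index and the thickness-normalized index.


Crack index = 527 / 8.8 = 59.9 N/mm
Normalized = 59.9 / 2.5 = 24.0 N/mm per mm


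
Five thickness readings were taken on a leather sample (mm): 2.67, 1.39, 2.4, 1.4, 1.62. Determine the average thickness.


1.90 mm


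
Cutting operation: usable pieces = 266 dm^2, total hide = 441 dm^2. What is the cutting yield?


Yield = usable / total x 100
Yield = 266 / 441 x 100 = 60.3%


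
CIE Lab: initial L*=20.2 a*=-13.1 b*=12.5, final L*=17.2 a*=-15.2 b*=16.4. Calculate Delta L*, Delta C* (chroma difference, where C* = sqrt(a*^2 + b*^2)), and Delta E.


Delta L* = -3.0
Delta C* = 4.25
Delta E = 5.35

Delta L* = 17.2 - 20.2 = -3.0
C1* = sqrt((-13.1)^2 + (12.5)^2) = 18.107
C2* = sqrt((-15.2)^2 + (16.4)^2) = 22.361
Delta C* = 22.361 - 18.107 = 4.25
Delta E = sqrt((-3.0)^2 + (-2.1)^2 + (3.9)^2) = 5.35


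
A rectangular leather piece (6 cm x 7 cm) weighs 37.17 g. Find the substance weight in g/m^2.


8850.0 g/m^2

Area = 6 x 7 = 42 cm^2
SW = 37.17 / 42 x 10000 = 8850.0 g/m^2


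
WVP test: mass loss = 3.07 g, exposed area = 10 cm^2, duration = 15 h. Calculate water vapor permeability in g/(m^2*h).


WVP = mass_loss / (area x time) x 10000
WVP = 3.07 / (10 x 15) x 10000
WVP = 3.07 / 150 x 10000 = 204.67 g/(m^2*h)


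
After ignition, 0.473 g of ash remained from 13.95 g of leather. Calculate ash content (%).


3.39%


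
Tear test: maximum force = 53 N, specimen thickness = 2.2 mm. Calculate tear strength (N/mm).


24.1 N/mm

Tear strength = force / thickness
Tear = 53 / 2.2 = 24.1 N/mm


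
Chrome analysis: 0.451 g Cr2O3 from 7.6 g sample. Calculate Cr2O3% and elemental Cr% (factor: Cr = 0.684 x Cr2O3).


Cr2O3% = 0.451 / 7.6 x 100 = 5.93%
Cr% = 5.93 x 0.684 = 4.06%


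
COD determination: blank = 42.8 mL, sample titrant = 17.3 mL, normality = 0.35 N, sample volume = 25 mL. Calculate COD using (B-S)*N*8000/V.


COD = (42.8 - 17.3) x 0.35 x 8000 / 25
COD = 25.5 x 0.35 x 8000 / 25
COD = 2856.0 mg/L


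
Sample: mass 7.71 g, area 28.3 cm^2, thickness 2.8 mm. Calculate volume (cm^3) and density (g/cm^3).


Volume = 7.924 cm^3
Density = 0.973 g/cm^3

Thickness in cm = 2.8 / 10 = 0.28 cm
Volume = 28.3 x 0.28 = 7.924 cm^3
Density = 7.71 / 7.924 = 0.973 g/cm^3


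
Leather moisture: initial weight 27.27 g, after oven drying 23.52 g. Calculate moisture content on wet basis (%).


13.8%


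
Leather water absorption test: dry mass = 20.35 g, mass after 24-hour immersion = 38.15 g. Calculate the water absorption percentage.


87.5%

Water absorbed = 38.15 - 20.35 = 17.80 g
WA% = 17.80 / 20.35 x 100 = 87.5%


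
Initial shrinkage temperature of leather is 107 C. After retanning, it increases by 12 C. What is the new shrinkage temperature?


119 C

New Ts = 107 + 12 = 119 C


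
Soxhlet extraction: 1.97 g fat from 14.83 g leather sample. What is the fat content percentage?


13.3%


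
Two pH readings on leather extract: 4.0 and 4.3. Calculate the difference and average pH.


Difference = |4.0 - 4.3| = 0.3
Average = (4.0 + 4.3) / 2 = 4.15


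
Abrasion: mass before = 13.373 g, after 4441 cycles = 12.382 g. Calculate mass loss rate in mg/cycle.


0.223 mg/cycle

Mass loss = 13.373 - 12.382 = 0.991 g
Rate = 0.991 / 4441 x 1000 = 0.223 mg/cycle


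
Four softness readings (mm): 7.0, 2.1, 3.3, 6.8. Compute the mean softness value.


4.80 mm

Sum = 7.0 + 2.1 + 3.3 + 6.8
Mean = 19.2 / 4 = 4.80 mm


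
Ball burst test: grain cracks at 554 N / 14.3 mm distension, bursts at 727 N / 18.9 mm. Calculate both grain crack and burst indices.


Crack index = 38.7 N/mm
Burst index = 38.5 N/mm


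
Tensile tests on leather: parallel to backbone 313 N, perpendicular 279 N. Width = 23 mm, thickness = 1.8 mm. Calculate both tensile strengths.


Parallel = 7.56 N/mm^2
Perpendicular = 6.74 N/mm^2

Area = 23 x 1.8 = 41.4 mm^2
TS (parallel) = 313 / 41.4 = 7.56 N/mm^2
TS (perpendicular) = 279 / 41.4 = 6.74 N/mm^2


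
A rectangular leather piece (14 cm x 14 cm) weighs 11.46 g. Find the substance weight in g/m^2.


584.7 g/m^2

Area = 14 x 14 = 196 cm^2
SW = 11.46 / 196 x 10000 = 584.7 g/m^2


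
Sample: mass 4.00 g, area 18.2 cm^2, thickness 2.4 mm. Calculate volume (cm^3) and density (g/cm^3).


Volume = 4.368 cm^3
Density = 0.916 g/cm^3

Thickness in cm = 2.4 / 10 = 0.24 cm
Volume = 18.2 x 0.24 = 4.368 cm^3
Density = 4.00 / 4.368 = 0.916 g/cm^3


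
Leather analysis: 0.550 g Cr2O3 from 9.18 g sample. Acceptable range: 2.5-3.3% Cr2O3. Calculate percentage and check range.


Cr2O3 = 5.99%
Within range: No

Cr2O3% = 0.550 / 9.18 x 100 = 5.99%
Acceptable range: 2.5 to 3.3%
Within range: No


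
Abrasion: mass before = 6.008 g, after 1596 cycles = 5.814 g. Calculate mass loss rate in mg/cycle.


0.122 mg/cycle

Mass loss = 6.008 - 5.814 = 0.194 g
Rate = 0.194 / 1596 x 1000 = 0.122 mg/cycle


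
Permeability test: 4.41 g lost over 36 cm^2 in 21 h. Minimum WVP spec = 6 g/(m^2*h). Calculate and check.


WVP = 4.41 / (36 x 21) x 10000 = 58.33 g/(m^2*h)
Minimum: 6 g/(m^2*h)
Meets spec: Yes


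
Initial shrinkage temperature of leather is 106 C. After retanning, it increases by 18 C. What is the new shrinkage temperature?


124 C

New Ts = 106 + 18 = 124 C


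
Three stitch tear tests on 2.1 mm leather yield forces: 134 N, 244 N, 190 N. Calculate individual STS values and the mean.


STS1 = 63.8 N/mm
STS2 = 116.2 N/mm
STS3 = 90.5 N/mm
Mean = 90.2 N/mm

STS1 = 134 / 2.1 = 63.8 N/mm
STS2 = 244 / 2.1 = 116.2 N/mm
STS3 = 190 / 2.1 = 90.5 N/mm
Mean = (63.8 + 116.2 + 90.5) / 3 = 90.2 N/mm


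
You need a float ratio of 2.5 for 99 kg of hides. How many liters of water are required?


247.5 L


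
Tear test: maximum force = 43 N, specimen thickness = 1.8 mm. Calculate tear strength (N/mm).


23.9 N/mm


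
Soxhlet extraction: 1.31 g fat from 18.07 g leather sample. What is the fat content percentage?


Fat content = 1.31 / 18.07 x 100
Fat = 7.2%


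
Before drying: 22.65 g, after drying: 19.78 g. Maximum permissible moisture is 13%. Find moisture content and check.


Moisture content = 12.7%
Acceptable: Yes

MC = (22.65 - 19.78) / 22.65 x 100 = 12.7%
Maximum: 13%
Acceptable: Yes


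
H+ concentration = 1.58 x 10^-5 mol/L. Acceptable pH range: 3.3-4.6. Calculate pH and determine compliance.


pH = 4.80
Compliant: No


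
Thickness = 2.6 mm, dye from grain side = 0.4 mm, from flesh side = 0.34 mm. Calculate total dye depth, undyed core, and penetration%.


Total dyed = 0.74 mm
Undyed core = 1.86 mm
Penetration = 28.5%


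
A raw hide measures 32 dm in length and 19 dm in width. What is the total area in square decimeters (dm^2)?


608 dm^2


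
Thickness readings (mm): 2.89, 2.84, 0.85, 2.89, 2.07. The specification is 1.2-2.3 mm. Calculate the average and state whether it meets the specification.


Average = 2.31 mm
Within specification: No


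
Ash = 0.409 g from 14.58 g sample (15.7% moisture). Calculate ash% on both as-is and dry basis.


As-is ash = 2.81%
Dry-basis ash = 3.33%


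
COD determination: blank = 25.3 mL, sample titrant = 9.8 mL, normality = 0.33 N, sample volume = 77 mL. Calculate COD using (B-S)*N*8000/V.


531.4 mg/L


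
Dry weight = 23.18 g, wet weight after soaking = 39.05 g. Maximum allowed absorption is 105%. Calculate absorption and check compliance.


Absorption = 68.5%
Compliant: Yes

WA = (39.05 - 23.18) / 23.18 x 100 = 68.5%
Maximum allowed: 105%
Compliant: Yes


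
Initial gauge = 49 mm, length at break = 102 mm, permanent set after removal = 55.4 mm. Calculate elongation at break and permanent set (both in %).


Elongation at break = (102 - 49) / 49 x 100 = 108.2%
Permanent set = (55.4 - 49) / 49 x 100 = 13.1%


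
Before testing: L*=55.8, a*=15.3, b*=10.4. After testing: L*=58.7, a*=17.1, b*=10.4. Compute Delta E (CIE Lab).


Delta E = 3.41


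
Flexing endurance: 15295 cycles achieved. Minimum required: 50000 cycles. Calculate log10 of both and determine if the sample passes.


log10(15295) = 4.18
log10(50000) = 4.70
Passes: No


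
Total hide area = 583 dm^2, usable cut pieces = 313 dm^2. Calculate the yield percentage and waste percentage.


Yield = 53.7%
Waste = 46.3%

Yield = 313 / 583 x 100 = 53.7%
Waste = 583 - 313 = 270 dm^2
Waste% = 100 - 53.7 = 46.3%


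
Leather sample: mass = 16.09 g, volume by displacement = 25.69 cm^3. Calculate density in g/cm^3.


Density = mass / volume
Density = 16.09 / 25.69 = 0.626 g/cm^3


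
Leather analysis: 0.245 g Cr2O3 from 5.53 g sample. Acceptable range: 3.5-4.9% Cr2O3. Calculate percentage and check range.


Cr2O3 = 4.43%
Within range: Yes


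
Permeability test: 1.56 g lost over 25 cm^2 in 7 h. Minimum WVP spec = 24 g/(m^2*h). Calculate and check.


WVP = 1.56 / (25 x 7) x 10000 = 89.14 g/(m^2*h)
Minimum: 24 g/(m^2*h)
Meets spec: Yes


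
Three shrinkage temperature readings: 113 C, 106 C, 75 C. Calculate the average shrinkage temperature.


98.0 C

Average = (113 + 106 + 75) / 3
Average = 294 / 3 = 98.0 C


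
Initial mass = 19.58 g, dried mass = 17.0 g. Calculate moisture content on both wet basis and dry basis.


Wet basis = 13.2%
Dry basis = 15.2%

Moisture lost = 19.58 - 17.0 = 2.58 g
Wet basis MC = 2.58 / 19.58 x 100 = 13.2%
Dry basis MC = 2.58 / 17.0 x 100 = 15.2%


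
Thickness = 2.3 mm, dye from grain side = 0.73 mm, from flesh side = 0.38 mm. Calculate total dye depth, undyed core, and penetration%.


Total dyed = 0.73 + 0.38 = 1.11 mm
Undyed core = 2.3 - 1.11 = 1.19 mm
Penetration = 1.11 / 2.3 x 100 = 48.3%


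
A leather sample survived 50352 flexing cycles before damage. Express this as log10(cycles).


log10(50352) = 4.70


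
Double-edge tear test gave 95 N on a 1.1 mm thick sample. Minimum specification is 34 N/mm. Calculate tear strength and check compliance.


Tear strength = 86.4 N/mm
Compliant: Yes


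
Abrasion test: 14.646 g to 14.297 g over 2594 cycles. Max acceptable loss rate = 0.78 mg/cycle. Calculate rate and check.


Loss = 14.646 - 14.297 = 0.349 g
Rate = 0.349 g / 2594 cycles x 1000 = 0.135 mg/cycle
Max = 0.78 mg/cycle
Passes: Yes


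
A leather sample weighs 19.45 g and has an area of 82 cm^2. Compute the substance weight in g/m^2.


2372.0 g/m^2

Substance weight = mass / area x 10000
SW = 19.45 / 82 x 10000
SW = 2372.0 g/m^2


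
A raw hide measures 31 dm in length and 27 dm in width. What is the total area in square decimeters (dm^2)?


Area = length x width
Area = 31 x 27 = 837 dm^2


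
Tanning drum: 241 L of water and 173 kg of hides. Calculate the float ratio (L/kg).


Float ratio = water / hide weight
Ratio = 241 / 173 = 1.4


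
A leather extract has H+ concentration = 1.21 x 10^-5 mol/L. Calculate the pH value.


pH = -log10[H+]
pH = -log10(1.21 x 10^-5) = 4.92


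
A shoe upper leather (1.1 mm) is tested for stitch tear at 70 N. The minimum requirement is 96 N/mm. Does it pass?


STS = 70 / 1.1 = 63.6 N/mm
Minimum required: 96 N/mm
Passes: No


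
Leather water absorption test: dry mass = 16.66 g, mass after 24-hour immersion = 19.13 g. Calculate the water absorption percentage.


Water absorbed = 19.13 - 16.66 = 2.47 g
WA% = 2.47 / 16.66 x 100 = 14.8%


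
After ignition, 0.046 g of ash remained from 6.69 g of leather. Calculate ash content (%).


Ash% = 0.046 / 6.69 x 100
Ash% = 0.69%


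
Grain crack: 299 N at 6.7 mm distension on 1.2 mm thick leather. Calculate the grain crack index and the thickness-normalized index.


Crack index = 44.6 N/mm
Normalized index = 37.2 N/mm per mm

Crack index = 299 / 6.7 = 44.6 N/mm
Normalized = 44.6 / 1.2 = 37.2 N/mm per mm


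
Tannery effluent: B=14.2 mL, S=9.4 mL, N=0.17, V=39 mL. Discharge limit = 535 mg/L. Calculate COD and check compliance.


COD = (14.2 - 9.4) x 0.17 x 8000 / 39 = 167.4 mg/L
Limit: 535 mg/L
Compliant: Yes


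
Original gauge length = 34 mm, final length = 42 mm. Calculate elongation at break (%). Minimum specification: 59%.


Extension = 42 - 34 = 8 mm
Elongation = 8 / 34 x 100 = 23.5%
Minimum required: 59%
Meets specification: No


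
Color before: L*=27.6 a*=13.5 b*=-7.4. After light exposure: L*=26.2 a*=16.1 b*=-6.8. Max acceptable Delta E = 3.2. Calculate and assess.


dL = -1.4, da = 2.6, db = 0.6
dE = sqrt((-1.4)^2 + (2.6)^2 + (0.6)^2) = 3.01
Max = 3.2
Passes: Yes


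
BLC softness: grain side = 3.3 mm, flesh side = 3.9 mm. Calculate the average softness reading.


Average = (3.3 + 3.9) / 2
Average = 3.60 mm


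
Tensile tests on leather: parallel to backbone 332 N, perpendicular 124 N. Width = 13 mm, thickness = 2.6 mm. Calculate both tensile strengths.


Area = 13 x 2.6 = 33.8 mm^2
TS (parallel) = 332 / 33.8 = 9.82 N/mm^2
TS (perpendicular) = 124 / 33.8 = 3.67 N/mm^2


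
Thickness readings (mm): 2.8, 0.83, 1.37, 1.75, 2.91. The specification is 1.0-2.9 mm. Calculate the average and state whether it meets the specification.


Average = 1.93 mm
Within specification: Yes


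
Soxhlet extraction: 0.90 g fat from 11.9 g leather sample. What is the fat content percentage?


Fat content = 0.90 / 11.9 x 100
Fat = 7.6%


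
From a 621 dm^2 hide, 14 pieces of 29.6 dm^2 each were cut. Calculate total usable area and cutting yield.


Usable area = 414.4 dm^2
Yield = 66.7%

Total usable = 14 x 29.6 = 414.4 dm^2
Yield = 414.4 / 621 x 100 = 66.7%


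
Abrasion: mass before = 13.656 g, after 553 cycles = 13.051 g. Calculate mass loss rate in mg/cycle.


1.094 mg/cycle


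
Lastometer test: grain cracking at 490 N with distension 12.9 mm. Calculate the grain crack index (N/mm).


Grain crack index = force / distension
Index = 490 / 12.9 = 38.0 N/mm


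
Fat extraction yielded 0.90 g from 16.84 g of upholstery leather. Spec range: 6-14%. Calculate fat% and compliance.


Fat% = 0.90 / 16.84 x 100 = 5.3%
Spec range: 6-14%
Compliant: No


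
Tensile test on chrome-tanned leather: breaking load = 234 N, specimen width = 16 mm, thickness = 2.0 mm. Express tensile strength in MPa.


7.31 MPa

Cross-section = 16 x 2.0 = 32.0 mm^2
TS = 234 / 32.0 = 7.31 MPa
(1 N/mm^2 = 1 MPa)


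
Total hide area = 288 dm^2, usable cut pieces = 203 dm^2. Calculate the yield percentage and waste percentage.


Yield = 70.5%
Waste = 29.5%

Yield = 203 / 288 x 100 = 70.5%
Waste = 288 - 203 = 85 dm^2
Waste% = 100 - 70.5 = 29.5%


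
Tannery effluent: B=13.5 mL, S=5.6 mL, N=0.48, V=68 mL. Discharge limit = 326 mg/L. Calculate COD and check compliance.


COD = 446.1 mg/L
Compliant: No


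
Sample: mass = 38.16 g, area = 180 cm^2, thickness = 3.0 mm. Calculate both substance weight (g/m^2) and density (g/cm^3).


Substance weight = 2120.0 g/m^2
Density = 0.707 g/cm^3

SW = 38.16 / 180 x 10000 = 2120.0 g/m^2
Volume = 180 x 3.0 / 10 = 54.00 cm^3
Density = 38.16 / 54.00 = 0.707 g/cm^3


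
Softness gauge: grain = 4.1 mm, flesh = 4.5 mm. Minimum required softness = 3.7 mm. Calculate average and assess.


Average = (4.1 + 4.5) / 2 = 4.30 mm
Minimum = 3.7 mm
Meets requirement: Yes


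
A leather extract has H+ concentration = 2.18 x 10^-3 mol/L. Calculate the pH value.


pH = -log10[H+]
pH = -log10(2.18 x 10^-3) = 2.66


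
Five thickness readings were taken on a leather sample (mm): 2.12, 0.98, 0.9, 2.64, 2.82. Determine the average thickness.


1.89 mm

Sum = 2.12 + 0.98 + 0.9 + 2.64 + 2.82 = 9.46
Average = 9.46 / 5 = 1.89 mm


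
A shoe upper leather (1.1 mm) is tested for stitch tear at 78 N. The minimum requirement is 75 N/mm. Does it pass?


STS = 70.9 N/mm
Passes: No

STS = 78 / 1.1 = 70.9 N/mm
Minimum required: 75 N/mm
Passes: No


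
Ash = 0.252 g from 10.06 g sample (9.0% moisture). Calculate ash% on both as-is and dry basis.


As-is ash = 2.50%
Dry-basis ash = 2.75%

As-is ash% = 0.252 / 10.06 x 100 = 2.50%
Dry mass = 10.06 x (100 - 9.0) / 100 = 9.1546 g
Dry-basis ash% = 0.252 / 9.1546 x 100 = 2.75%


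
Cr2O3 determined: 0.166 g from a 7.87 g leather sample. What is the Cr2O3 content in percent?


Cr2O3% = 0.166 / 7.87 x 100
Cr2O3% = 2.11%


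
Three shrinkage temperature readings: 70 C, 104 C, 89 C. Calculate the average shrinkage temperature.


87.7 C

Average = (70 + 104 + 89) / 3
Average = 263 / 3 = 87.7 C


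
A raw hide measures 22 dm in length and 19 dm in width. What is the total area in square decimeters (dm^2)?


Area = length x width
Area = 22 x 19 = 418 dm^2


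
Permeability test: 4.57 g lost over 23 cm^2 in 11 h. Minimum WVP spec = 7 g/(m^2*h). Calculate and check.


WVP = 180.63 g/(m^2*h)
Meets specification: Yes


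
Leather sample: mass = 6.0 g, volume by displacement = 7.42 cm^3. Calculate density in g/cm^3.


0.809 g/cm^3


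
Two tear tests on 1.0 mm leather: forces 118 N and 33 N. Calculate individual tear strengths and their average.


Tear 1 = 118.0 N/mm
Tear 2 = 33.0 N/mm
Average = 75.5 N/mm

Tear 1 = 118 / 1.0 = 118.0 N/mm
Tear 2 = 33 / 1.0 = 33.0 N/mm
Average = (118.0 + 33.0) / 2 = 75.5 N/mm


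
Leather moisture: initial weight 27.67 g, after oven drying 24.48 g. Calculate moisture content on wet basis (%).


11.5%


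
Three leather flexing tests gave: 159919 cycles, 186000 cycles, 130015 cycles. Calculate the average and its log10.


Average = 158645 cycles
log10 = 5.20

Average = (159919 + 186000 + 130015) / 3 = 158645 cycles
log10(158645) = 5.20


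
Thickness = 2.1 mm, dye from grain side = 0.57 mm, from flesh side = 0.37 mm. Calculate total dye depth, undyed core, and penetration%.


Total dyed = 0.94 mm
Undyed core = 1.16 mm
Penetration = 44.8%

Total dyed = 0.57 + 0.37 = 0.94 mm
Undyed core = 2.1 - 0.94 = 1.16 mm
Penetration = 0.94 / 2.1 x 100 = 44.8%


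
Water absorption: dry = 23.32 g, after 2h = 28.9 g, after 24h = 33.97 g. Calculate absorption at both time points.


WA (2h) = (28.9 - 23.32) / 23.32 x 100 = 23.9%
WA (24h) = (33.97 - 23.32) / 23.32 x 100 = 45.7%


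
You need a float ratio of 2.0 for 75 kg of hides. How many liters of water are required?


150.0 L


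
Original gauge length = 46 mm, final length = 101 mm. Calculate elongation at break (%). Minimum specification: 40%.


Extension = 101 - 46 = 55 mm
Elongation = 55 / 46 x 100 = 119.6%
Minimum required: 40%
Meets specification: Yes


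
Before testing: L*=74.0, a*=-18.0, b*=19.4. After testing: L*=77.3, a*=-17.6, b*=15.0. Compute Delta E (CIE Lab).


dL = 77.3 - 74.0 = 3.3
da = -17.6 - (-18.0) = 0.4
db = 15.0 - 19.4 = -4.4
dE = sqrt((3.3)^2 + (0.4)^2 + (-4.4)^2) = 5.51


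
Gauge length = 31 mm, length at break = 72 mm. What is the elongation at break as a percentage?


132.3%

Extension = 72 - 31 = 41 mm
Elongation = 41 / 31 x 100 = 132.3%


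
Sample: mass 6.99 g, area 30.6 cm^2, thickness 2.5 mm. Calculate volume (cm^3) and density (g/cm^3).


Thickness in cm = 2.5 / 10 = 0.25 cm
Volume = 30.6 x 0.25 = 7.650 cm^3
Density = 6.99 / 7.650 = 0.914 g/cm^3


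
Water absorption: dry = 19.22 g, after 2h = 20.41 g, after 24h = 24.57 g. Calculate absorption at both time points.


2h absorption = 6.2%
24h absorption = 27.8%

WA (2h) = (20.41 - 19.22) / 19.22 x 100 = 6.2%
WA (24h) = (24.57 - 19.22) / 19.22 x 100 = 27.8%


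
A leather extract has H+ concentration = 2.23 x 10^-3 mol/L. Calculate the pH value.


pH = 2.65


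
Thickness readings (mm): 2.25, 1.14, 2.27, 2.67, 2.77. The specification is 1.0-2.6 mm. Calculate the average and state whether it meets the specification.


Sum = 11.10
Average = 11.10 / 5 = 2.22 mm
Specification range: 1.0 to 2.6 mm
Within spec: Yes


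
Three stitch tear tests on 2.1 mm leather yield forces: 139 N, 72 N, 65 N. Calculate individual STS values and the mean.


STS1 = 66.2 N/mm
STS2 = 34.3 N/mm
STS3 = 31.0 N/mm
Mean = 43.8 N/mm


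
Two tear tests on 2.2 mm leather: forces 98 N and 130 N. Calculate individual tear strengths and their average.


Tear 1 = 98 / 2.2 = 44.5 N/mm
Tear 2 = 130 / 2.2 = 59.1 N/mm
Average = (44.5 + 59.1) / 2 = 51.8 N/mm


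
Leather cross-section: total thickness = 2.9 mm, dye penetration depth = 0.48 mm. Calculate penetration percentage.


Penetration% = 0.48 / 2.9 x 100
Penetration = 16.6%


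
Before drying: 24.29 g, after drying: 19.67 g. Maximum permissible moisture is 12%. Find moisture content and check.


Moisture content = 19.0%
Acceptable: No


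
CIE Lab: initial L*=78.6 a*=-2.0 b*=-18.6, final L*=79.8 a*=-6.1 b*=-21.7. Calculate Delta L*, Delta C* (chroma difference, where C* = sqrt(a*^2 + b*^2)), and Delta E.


Delta L* = 79.8 - 78.6 = 1.2
C1* = sqrt((-2.0)^2 + (-18.6)^2) = 18.707
C2* = sqrt((-6.1)^2 + (-21.7)^2) = 22.541
Delta C* = 22.541 - 18.707 = 3.83
Delta E = sqrt((1.2)^2 + (-4.1)^2 + (-3.1)^2) = 5.28


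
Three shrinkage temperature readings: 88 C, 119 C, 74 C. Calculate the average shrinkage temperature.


93.7 C

Average = (88 + 119 + 74) / 3
Average = 281 / 3 = 93.7 C


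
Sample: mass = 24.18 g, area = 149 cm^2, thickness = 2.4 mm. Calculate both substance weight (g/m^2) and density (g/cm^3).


SW = 24.18 / 149 x 10000 = 1622.8 g/m^2
Volume = 149 x 2.4 / 10 = 35.76 cm^3
Density = 24.18 / 35.76 = 0.676 g/cm^3


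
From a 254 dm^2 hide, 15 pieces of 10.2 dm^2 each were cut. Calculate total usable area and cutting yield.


Total usable = 15 x 10.2 = 153.0 dm^2
Yield = 153.0 / 254 x 100 = 60.2%


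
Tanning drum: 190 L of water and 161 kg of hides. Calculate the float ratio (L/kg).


1.2

Float ratio = water / hide weight
Ratio = 190 / 161 = 1.2


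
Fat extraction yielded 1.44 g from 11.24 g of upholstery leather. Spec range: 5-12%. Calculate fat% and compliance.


Fat content = 12.8%
Compliant: No


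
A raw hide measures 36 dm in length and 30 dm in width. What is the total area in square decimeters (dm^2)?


Area = length x width
Area = 36 x 30 = 1080 dm^2


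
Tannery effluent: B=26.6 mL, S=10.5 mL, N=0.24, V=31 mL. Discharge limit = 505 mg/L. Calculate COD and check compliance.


COD = (26.6 - 10.5) x 0.24 x 8000 / 31 = 997.2 mg/L
Limit: 505 mg/L
Compliant: No


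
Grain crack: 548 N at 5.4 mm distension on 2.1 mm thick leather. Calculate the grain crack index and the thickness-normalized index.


Crack index = 101.5 N/mm
Normalized index = 48.3 N/mm per mm


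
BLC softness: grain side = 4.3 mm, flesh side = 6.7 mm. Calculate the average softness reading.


Average = (4.3 + 6.7) / 2
Average = 5.50 mm


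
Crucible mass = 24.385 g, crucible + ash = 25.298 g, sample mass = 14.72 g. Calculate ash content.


Ash mass = 0.913 g
Ash content = 6.20%


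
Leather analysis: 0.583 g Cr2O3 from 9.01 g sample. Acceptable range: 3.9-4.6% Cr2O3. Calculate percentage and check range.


Cr2O3% = 0.583 / 9.01 x 100 = 6.47%
Acceptable range: 3.9 to 4.6%
Within range: No


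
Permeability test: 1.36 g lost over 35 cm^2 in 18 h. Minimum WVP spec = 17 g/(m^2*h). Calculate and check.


WVP = 21.59 g/(m^2*h)
Meets specification: Yes


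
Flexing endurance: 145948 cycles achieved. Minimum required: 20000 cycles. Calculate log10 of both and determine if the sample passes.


log10(145948) = 5.16
log10(20000) = 4.30
Passes: Yes


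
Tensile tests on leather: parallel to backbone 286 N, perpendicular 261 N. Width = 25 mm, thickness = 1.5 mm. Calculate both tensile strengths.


Parallel = 7.63 N/mm^2
Perpendicular = 6.96 N/mm^2

Area = 25 x 1.5 = 37.5 mm^2
TS (parallel) = 286 / 37.5 = 7.63 N/mm^2
TS (perpendicular) = 261 / 37.5 = 6.96 N/mm^2


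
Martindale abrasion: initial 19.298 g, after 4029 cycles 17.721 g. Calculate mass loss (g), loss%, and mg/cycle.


Loss = 19.298 - 17.721 = 1.577 g
Loss% = 1.577 / 19.298 x 100 = 8.17%
Rate = 1.577 / 4029 x 1000 = 0.391 mg/cycle


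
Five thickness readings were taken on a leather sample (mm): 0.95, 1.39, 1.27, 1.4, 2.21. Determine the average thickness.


Sum = 0.95 + 1.39 + 1.27 + 1.4 + 2.21 = 7.22
Average = 7.22 / 5 = 1.44 mm


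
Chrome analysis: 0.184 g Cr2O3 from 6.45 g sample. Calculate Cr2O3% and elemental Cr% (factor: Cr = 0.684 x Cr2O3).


Cr2O3 = 2.85%
Cr = 1.95%


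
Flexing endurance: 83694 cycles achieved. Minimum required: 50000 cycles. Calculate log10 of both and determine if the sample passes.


log10(83694) = 4.92
log10(50000) = 4.70
Passes: Yes


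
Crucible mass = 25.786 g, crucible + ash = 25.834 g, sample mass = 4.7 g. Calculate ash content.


Ash mass = 25.834 - 25.786 = 0.048 g
Ash% = 0.048 / 4.7 x 100 = 1.02%


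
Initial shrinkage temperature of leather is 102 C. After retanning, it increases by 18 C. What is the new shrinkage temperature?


New Ts = 102 + 18 = 120 C


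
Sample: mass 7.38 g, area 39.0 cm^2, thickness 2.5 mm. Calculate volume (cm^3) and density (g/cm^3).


Thickness in cm = 2.5 / 10 = 0.25 cm
Volume = 39.0 x 0.25 = 9.750 cm^3
Density = 7.38 / 9.750 = 0.757 g/cm^3


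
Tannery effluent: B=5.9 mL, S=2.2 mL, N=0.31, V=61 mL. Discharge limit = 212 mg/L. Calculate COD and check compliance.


COD = 150.4 mg/L
Compliant: Yes

COD = (5.9 - 2.2) x 0.31 x 8000 / 61 = 150.4 mg/L
Limit: 212 mg/L
Compliant: Yes


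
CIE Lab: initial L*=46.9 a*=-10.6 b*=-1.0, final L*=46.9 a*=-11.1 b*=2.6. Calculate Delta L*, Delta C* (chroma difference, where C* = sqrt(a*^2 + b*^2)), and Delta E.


Delta L* = 0.0
Delta C* = 0.75
Delta E = 3.63

Delta L* = 46.9 - 46.9 = 0.0
C1* = sqrt((-10.6)^2 + (-1.0)^2) = 10.647
C2* = sqrt((-11.1)^2 + (2.6)^2) = 11.400
Delta C* = 11.400 - 10.647 = 0.75
Delta E = sqrt((0.0)^2 + (-0.5)^2 + (3.6)^2) = 3.63


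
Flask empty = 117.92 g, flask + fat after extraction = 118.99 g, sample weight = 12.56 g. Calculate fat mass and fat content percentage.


Fat mass = 1.07 g
Fat content = 8.5%

Fat mass = 118.99 - 117.92 = 1.07 g
Fat% = 1.07 / 12.56 x 100 = 8.5%


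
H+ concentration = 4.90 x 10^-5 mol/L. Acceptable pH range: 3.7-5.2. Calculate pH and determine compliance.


pH = 4.31
Compliant: Yes

pH = -log10(4.90 x 10^-5) = 4.31
Range: 3.7 to 5.2
Compliant: Yes


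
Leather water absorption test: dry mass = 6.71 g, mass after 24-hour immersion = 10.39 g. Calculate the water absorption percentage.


Water absorbed = 10.39 - 6.71 = 3.68 g
WA% = 3.68 / 6.71 x 100 = 54.8%


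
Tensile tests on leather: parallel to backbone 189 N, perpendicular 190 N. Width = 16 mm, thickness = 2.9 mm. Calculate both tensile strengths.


Parallel = 4.07 N/mm^2
Perpendicular = 4.09 N/mm^2

Area = 16 x 2.9 = 46.4 mm^2
TS (parallel) = 189 / 46.4 = 4.07 N/mm^2
TS (perpendicular) = 190 / 46.4 = 4.09 N/mm^2


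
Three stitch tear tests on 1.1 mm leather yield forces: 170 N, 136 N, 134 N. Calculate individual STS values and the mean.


STS1 = 170 / 1.1 = 154.5 N/mm
STS2 = 136 / 1.1 = 123.6 N/mm
STS3 = 134 / 1.1 = 121.8 N/mm
Mean = (154.5 + 123.6 + 121.8) / 3 = 133.3 N/mm


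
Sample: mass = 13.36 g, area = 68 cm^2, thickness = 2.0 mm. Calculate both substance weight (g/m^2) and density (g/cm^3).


Substance weight = 1964.7 g/m^2
Density = 0.982 g/cm^3

SW = 13.36 / 68 x 10000 = 1964.7 g/m^2
Volume = 68 x 2.0 / 10 = 13.60 cm^3
Density = 13.36 / 13.60 = 0.982 g/cm^3


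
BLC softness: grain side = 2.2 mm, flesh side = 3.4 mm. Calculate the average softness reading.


Average = (2.2 + 3.4) / 2
Average = 2.80 mm


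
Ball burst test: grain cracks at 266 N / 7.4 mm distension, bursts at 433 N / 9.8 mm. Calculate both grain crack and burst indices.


Crack index = 266 / 7.4 = 35.9 N/mm
Burst index = 433 / 9.8 = 44.2 N/mm


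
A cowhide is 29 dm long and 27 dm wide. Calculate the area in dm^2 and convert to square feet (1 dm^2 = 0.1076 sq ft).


783 dm^2
84.25 sq ft

Area = 29 x 27 = 783 dm^2
Conversion: 783 x 0.1076 = 84.25 sq ft


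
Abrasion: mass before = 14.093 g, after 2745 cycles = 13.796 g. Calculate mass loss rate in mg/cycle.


Mass loss = 14.093 - 13.796 = 0.297 g
Rate = 0.297 / 2745 x 1000 = 0.108 mg/cycle


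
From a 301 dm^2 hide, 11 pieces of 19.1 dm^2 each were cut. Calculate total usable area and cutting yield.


Usable area = 210.1 dm^2
Yield = 69.8%


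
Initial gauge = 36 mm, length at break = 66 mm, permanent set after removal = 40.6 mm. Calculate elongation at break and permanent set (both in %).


Elongation at break = (66 - 36) / 36 x 100 = 83.3%
Permanent set = (40.6 - 36) / 36 x 100 = 12.8%


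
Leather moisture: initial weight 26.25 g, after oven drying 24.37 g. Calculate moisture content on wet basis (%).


Moisture = 26.25 - 24.37 = 1.88 g
MC = 1.88 / 26.25 x 100 = 7.2%


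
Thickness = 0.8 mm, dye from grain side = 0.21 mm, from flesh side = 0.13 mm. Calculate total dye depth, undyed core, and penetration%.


Total dyed = 0.34 mm
Undyed core = 0.46 mm
Penetration = 42.5%


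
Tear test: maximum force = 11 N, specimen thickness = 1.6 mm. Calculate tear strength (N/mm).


6.9 N/mm


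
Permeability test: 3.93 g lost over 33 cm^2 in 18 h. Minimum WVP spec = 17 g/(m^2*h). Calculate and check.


WVP = 66.16 g/(m^2*h)
Meets specification: Yes

WVP = 3.93 / (33 x 18) x 10000 = 66.16 g/(m^2*h)
Minimum: 17 g/(m^2*h)
Meets spec: Yes


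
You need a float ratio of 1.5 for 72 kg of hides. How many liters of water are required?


108.0 L


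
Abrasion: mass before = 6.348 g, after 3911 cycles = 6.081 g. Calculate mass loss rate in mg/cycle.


0.068 mg/cycle

Mass loss = 6.348 - 6.081 = 0.267 g
Rate = 0.267 / 3911 x 1000 = 0.068 mg/cycle


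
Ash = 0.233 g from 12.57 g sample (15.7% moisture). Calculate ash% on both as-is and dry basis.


As-is ash = 1.85%
Dry-basis ash = 2.20%

As-is ash% = 0.233 / 12.57 x 100 = 1.85%
Dry mass = 12.57 x (100 - 15.7) / 100 = 10.59651 g
Dry-basis ash% = 0.233 / 10.59651 x 100 = 2.20%


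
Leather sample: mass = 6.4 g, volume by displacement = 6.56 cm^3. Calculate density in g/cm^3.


0.976 g/cm^3


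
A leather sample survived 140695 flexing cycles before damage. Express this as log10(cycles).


5.15

log10(140695) = 5.15


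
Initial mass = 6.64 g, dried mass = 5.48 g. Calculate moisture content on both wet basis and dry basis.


Moisture lost = 6.64 - 5.48 = 1.16 g
Wet basis MC = 1.16 / 6.64 x 100 = 17.5%
Dry basis MC = 1.16 / 5.48 x 100 = 21.2%


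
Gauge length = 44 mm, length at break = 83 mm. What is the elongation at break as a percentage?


88.6%


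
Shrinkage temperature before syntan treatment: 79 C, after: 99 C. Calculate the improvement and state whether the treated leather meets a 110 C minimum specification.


Improvement = 20 C
Meets 110 C spec: No

Improvement = 99 - 79 = 20 C
Spec check: 99 C >= 110 C? No


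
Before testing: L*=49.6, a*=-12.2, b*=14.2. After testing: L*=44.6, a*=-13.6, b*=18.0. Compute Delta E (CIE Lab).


dL = 44.6 - 49.6 = -5.0
da = -13.6 - (-12.2) = -1.4
db = 18.0 - 14.2 = 3.8
dE = sqrt((-5.0)^2 + (-1.4)^2 + (3.8)^2) = 6.43


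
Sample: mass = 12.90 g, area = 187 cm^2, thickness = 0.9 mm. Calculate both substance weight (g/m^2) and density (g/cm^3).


SW = 12.90 / 187 x 10000 = 689.8 g/m^2
Volume = 187 x 0.9 / 10 = 16.83 cm^3
Density = 12.90 / 16.83 = 0.766 g/cm^3


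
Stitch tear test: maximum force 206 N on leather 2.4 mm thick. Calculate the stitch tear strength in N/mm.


Stitch tear strength = force / thickness
STS = 206 / 2.4 = 85.8 N/mm


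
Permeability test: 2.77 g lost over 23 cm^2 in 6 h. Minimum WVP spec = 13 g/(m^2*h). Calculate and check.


WVP = 200.72 g/(m^2*h)
Meets specification: Yes

WVP = 2.77 / (23 x 6) x 10000 = 200.72 g/(m^2*h)
Minimum: 13 g/(m^2*h)
Meets spec: Yes


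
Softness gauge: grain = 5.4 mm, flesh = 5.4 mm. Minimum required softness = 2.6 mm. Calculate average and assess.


Average softness = 5.40 mm
Meets requirement: Yes


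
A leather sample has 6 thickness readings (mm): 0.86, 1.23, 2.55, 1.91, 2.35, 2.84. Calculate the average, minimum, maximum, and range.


Average = 1.96 mm
Min = 0.86 mm
Max = 2.84 mm
Range = 1.98 mm


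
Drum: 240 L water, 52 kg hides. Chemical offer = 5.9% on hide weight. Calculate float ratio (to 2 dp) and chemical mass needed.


Float ratio = 240 / 52 = 4.62
Chemical = 52 x 5.9 / 100 = 3.068 kg
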